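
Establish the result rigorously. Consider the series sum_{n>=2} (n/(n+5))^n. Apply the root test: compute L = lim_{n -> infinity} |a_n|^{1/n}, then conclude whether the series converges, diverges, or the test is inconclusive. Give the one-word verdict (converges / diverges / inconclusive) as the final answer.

Let a_n denote the general term. Form |a_n|^(1/n) and simplify:
|a_n|^(1/n) = n/(n + 5)
Take the limit as n -> infinity: L = 1.
Since L = 1, the root test is inconclusive. (In fact a_n = (n/(n+5))^n -> e^(-5) != 0, so the nth-term test shows divergence; but the root test itself gives no conclusion.)

inconclusive


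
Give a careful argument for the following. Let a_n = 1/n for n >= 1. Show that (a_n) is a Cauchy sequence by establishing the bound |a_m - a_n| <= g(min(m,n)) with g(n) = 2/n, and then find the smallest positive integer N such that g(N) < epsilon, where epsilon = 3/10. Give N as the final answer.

For any m, n >= 1, by the triangle inequality:
|a_m - a_n| = |1/m - 1/n| <= 1/m + 1/n <= 2/min(m,n).
So g(n) = 2/n bounds the Cauchy difference. Since g(n) -> 0, (a_n) is Cauchy.
Now solve g(N) < 3/10: 2/N < 3/10 <=> N > 2 / (3/10) = 20/3.
The smallest integer strictly greater than 20/3 is N = 7.
Check: g(7) = 2/7 = 2/7 < 3/10; g(6) = 1/3 >= 3/10. So N = 7.

7


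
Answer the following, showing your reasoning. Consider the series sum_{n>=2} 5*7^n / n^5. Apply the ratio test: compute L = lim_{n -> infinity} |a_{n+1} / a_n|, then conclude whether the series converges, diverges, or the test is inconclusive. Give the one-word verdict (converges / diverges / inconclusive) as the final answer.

Let a_n denote the general term. Form the ratio a_{n+1}/a_n and simplify:
a_{n+1}/a_n = 7*n^5/(n + 1)^5
Take the limit as n -> infinity: L = 7.
Since L = 7 > 1 (or L = infinity), the ratio test implies the series diverges.

diverges


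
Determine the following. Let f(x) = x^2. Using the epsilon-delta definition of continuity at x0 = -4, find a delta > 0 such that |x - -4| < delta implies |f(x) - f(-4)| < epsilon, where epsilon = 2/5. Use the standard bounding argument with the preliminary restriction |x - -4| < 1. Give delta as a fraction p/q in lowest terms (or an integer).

Factor: |x^2 - (-4)^2| = |x - -4| * |x + -4|.
Impose |x - -4| < 1 first. Then |x + -4| = |(x - -4) + 2*(-4)| <= |x - -4| + 2*|-4| < 1 + 8 = 9.
So |x^2 - (-4)^2| < delta * 9.
We need delta * 9 <= 2/5, i.e. delta <= 2/5/9 = 2/45.
Since 2/45 < 1, this is tighter than 1; take delta = 2/45.
So delta = 2/45 works.

2/45


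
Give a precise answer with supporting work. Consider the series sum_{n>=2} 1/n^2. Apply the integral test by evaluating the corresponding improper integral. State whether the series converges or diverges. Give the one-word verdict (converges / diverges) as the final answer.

Let f(x) = x^(-2). Then f is positive, continuous, and decreasing on [2, infinity), so the integral test applies.
Compute the improper integral int_{2}^infinity f(x) dx:
  antiderivative F(x) = -1/x.
  As x -> infinity, F(x) -> 0 (since p = 2 > 1).
  So int = F(infinity) - F(2) = 0 - (-1/2) = 1/2.
  Finite, so by the integral test, the series converges.

converges


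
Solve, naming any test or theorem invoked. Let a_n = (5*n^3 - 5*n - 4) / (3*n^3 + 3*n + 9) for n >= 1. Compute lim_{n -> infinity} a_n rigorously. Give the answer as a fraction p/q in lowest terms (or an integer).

Divide numerator and denominator by n^3, the highest power:
numerator / n^3 = 5 - 5/n^2 - 4/n^3
denominator / n^3 = 3 + 3/n^2 + 9/n^3
As n -> infinity, all terms of the form c/n^k (k >= 1) tend to 0.
So numerator / n^3 -> 5 and denominator / n^3 -> 3.
Therefore lim a_n = 5/3.

5/3


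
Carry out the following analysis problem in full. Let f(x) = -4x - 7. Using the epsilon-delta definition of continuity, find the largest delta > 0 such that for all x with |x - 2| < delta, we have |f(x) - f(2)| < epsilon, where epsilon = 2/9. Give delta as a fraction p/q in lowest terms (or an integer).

We compute f(2) = -4*(2) - 7 = -15.
|f(x) - f(2)| = |-4x - 7 - (-15)| = |-4(x - 2)| = 4|x - 2|.
We need 4|x - 2| < 2/9, i.e. |x - 2| < 2/9 / 4 = 1/18.
So any delta <= 1/18 works. Conversely, if delta > 1/18, then x = 2 + 1/18 satisfies |x - 2| = 1/18 < delta but |f(x) - f(2)| = 4 * 1/18 = 2/9, which is not < 2/9; so no larger delta works.
Hence the largest such delta is 1/18.

1/18


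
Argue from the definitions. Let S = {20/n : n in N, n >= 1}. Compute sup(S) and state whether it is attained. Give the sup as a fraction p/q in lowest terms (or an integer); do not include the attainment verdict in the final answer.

Analysis:
- Values: 20, 10, 20/3, 5, ... strictly decreasing.
- The maximum is 20 (n=1); sup = 20 (attained).
- The set is bounded below by 0; 20/n -> 0 so 0 is the greatest lower bound.
- 0 is not in the set, so inf = 0 is not attained.
Conclusion: sup(S) = 20, attained in S.

20


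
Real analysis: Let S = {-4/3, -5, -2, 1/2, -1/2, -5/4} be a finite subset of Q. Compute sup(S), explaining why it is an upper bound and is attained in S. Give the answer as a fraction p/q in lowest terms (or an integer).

S is finite, so sup(S) = max(S).
Sorted decreasing:
1/2, -1/2, -5/4, -4/3, -2, -5
The extremum is 1/2.
For every x in S, x <= 1/2. And 1/2 is in S, so it is attained.
Therefore sup(S) = 1/2.

1/2


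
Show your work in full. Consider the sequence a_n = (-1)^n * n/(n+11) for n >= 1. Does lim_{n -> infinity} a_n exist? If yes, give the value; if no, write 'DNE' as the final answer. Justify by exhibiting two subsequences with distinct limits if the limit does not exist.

Examine the behaviour of a_n along subsequences.
a_{2k} = 2k/(2k+11) -> 1. a_{2k+1} = -(2k+1)/(2k+12) -> -1.
Since these two subsequential limits are 1 and -1, distinct, the full sequence cannot converge (a convergent sequence has all subsequences tending to the same limit). So lim a_n does not exist.

DNE


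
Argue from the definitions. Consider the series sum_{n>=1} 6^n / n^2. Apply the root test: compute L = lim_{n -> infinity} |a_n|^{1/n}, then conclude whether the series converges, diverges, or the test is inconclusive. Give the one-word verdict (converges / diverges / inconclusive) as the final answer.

Let a_n denote the general term. Form |a_n|^(1/n) and simplify:
|a_n|^(1/n) = 6/n^(2/n)
Take the limit as n -> infinity: L = 6.
Since L = 6 > 1, the root test implies divergence.

diverges


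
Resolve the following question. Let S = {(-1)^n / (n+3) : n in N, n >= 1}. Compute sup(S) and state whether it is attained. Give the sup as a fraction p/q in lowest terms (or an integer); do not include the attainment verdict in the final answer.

Analysis:
- Values: -1/4, 1/5, -1/6, 1/7, -1/8, ...
- Positive terms (even n): 1/(2+3), 1/(4+3), ... decreasing -> max = 1/5 (n=2).
- Negative terms (odd n): -1/(1+3), -1/(3+3), ... increasing -> min = -1/4 (n=1).
- So sup = 1/5 (attained at n=2); inf = -1/4 (attained at n=1).
Conclusion: sup(S) = 1/5, attained in S.

1/5


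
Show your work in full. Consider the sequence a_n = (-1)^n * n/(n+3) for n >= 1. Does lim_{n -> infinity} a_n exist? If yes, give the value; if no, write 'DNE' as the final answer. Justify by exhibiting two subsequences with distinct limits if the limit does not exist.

Examine the behaviour of a_n along subsequences.
a_{2k} = 2k/(2k+3) -> 1. a_{2k+1} = -(2k+1)/(2k+4) -> -1.
Since these two subsequential limits are 1 and -1, distinct, the full sequence cannot converge (a convergent sequence has all subsequences tending to the same limit). So lim a_n does not exist.

DNE


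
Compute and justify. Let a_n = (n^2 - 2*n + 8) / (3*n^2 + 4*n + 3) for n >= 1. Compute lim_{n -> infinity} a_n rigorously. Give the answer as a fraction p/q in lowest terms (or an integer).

Divide numerator and denominator by n^2, the highest power:
numerator / n^2 = 1 - 2/n + 8/n^2
denominator / n^2 = 3 + 4/n + 3/n^2
As n -> infinity, all terms of the form c/n^k (k >= 1) tend to 0.
So numerator / n^2 -> 1 and denominator / n^2 -> 3.
Therefore lim a_n = 1/3.

1/3


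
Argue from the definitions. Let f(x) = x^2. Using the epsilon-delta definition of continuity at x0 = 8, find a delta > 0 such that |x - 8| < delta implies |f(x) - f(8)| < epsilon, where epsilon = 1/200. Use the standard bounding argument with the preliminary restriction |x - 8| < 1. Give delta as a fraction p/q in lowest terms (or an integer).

Factor: |x^2 - (8)^2| = |x - 8| * |x + 8|.
Impose |x - 8| < 1 first. Then |x + 8| = |(x - 8) + 2*(8)| <= |x - 8| + 2*|8| < 1 + 16 = 17.
So |x^2 - (8)^2| < delta * 17.
We need delta * 17 <= 1/200, i.e. delta <= 1/200/17 = 1/3400.
Since 1/3400 < 1, this is tighter than 1; take delta = 1/3400.
So delta = 1/3400 works.

1/3400


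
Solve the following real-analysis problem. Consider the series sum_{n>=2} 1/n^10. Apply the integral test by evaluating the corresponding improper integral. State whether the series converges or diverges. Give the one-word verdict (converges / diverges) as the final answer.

Let f(x) = x^(-10). Then f is positive, continuous, and decreasing on [2, infinity), so the integral test applies.
Compute the improper integral int_{2}^infinity f(x) dx:
  antiderivative F(x) = -1/(9*x^9).
  As x -> infinity, F(x) -> 0 (since p = 10 > 1).
  So int = F(infinity) - F(2) = 0 - (-1/4608) = 1/4608.
  Finite, so by the integral test, the series converges.

converges


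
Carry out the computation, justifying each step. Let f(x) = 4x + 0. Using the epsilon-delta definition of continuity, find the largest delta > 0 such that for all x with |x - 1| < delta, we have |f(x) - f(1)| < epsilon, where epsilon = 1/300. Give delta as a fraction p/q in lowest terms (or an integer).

We compute f(1) = 4*(1) + 0 = 4.
|f(x) - f(1)| = |4x + 0 - (4)| = |4(x - 1)| = 4|x - 1|.
We need 4|x - 1| < 1/300, i.e. |x - 1| < 1/300 / 4 = 1/1200.
So any delta <= 1/1200 works. Conversely, if delta > 1/1200, then x = 1 + 1/1200 satisfies |x - 1| = 1/1200 < delta but |f(x) - f(1)| = 4 * 1/1200 = 1/300, which is not < 1/300; so no larger delta works.
Hence the largest such delta is 1/1200.

1/1200


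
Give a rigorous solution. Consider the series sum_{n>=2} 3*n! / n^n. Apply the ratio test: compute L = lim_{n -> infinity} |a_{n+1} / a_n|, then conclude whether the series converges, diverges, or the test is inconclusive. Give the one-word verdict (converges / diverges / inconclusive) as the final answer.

Let a_n denote the general term. Form the ratio a_{n+1}/a_n and simplify:
a_{n+1}/a_n = (n/(n + 1))^n
Take the limit as n -> infinity: L = exp(-1).
Since L = exp(-1) < 1, the ratio test implies the series converges.

converges


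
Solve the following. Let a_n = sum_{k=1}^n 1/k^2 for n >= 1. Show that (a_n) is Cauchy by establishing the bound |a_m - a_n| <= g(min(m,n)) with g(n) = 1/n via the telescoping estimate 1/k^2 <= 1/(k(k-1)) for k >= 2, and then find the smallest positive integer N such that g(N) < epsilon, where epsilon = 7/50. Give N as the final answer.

For m > n >= 1: |a_m - a_n| = sum_{k=n+1}^m 1/k^2.
Use 1/k^2 <= 1/(k(k-1)) = 1/(k-1) - 1/k for k >= 2:
sum_{k=n+1}^m 1/k^2 <= sum_{k=n+1}^m (1/(k-1) - 1/k) = 1/n - 1/m <= 1/n.
By symmetry the same bound holds with n,m swapped, so |a_m - a_n| <= 1/min(m,n) = g(min(m,n)). Since g(n) -> 0, (a_n) is Cauchy.
Now solve g(N) < 7/50: 1/N < 7/50 <=> N > 1/(7/50) = 50/7.
The smallest integer strictly greater than 50/7 is N = 8.
Check: g(8) = 1/8 < 7/50; g(7) = 1/7 >= 7/50. So N = 8.

8


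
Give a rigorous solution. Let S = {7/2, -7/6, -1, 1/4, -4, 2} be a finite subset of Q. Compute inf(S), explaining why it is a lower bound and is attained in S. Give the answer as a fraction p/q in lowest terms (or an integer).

S is finite, so inf(S) = min(S).
Sorted increasing:
-4, -7/6, -1, 1/4, 2, 7/2
The extremum is -4.
For every x in S, x >= -4. And -4 is in S, so it is attained.
Therefore inf(S) = -4.

-4


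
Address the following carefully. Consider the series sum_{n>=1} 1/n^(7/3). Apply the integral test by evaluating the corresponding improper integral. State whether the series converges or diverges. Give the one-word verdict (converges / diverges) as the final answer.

Let f(x) = x^(-7/3). Then f is positive, continuous, and decreasing on [1, infinity), so the integral test applies.
Compute the improper integral int_{1}^infinity f(x) dx:
  antiderivative F(x) = -3/(4*x^(4/3)).
  As x -> infinity, F(x) -> 0 (since p = 7/3 > 1).
  So int = F(infinity) - F(1) = 0 - (-3/4) = 3/4.
  Finite, so by the integral test, the series converges.

converges


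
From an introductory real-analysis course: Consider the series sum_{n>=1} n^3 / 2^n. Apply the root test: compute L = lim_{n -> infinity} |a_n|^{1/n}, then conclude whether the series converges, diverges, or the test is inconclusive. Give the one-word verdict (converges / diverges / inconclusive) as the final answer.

Let a_n denote the general term. Form |a_n|^(1/n) and simplify:
|a_n|^(1/n) = n^(3/n)/2
Take the limit as n -> infinity: L = 1/2.
Since L = 1/2 < 1, the root test implies convergence.

converges


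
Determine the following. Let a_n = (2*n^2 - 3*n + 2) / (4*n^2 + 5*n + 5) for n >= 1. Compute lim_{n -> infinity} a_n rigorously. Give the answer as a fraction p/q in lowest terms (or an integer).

Divide numerator and denominator by n^2, the highest power:
numerator / n^2 = 2 - 3/n + 2/n^2
denominator / n^2 = 4 + 5/n + 5/n^2
As n -> infinity, all terms of the form c/n^k (k >= 1) tend to 0.
So numerator / n^2 -> 2 and denominator / n^2 -> 4.
Therefore lim a_n = 1/2.

1/2


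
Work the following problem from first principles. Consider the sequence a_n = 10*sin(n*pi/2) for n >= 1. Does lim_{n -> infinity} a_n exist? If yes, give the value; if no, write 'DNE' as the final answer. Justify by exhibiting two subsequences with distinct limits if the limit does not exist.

Examine the behaviour of a_n along subsequences.
a_{4k+1} = 10*sin(pi/2 + 2k*pi) = 10 -> 10. a_{4k+3} = 10*sin(3pi/2 + 2k*pi) = -10 -> -10.
Since these two subsequential limits are 10 and -10, distinct, the full sequence cannot converge (a convergent sequence has all subsequences tending to the same limit). So lim a_n does not exist.

DNE


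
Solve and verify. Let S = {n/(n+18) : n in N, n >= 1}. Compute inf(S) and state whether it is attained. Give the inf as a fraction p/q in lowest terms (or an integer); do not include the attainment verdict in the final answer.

Analysis:
- Values: 1/19, 1/10, 1/7, 2/11, ... strictly increasing.
- Minimum is 1/19 (n=1); inf = 1/19 (attained).
- n/(n+18) = 1 - 18/(n+18) -> 1 from below as n -> infinity, and never equals 1.
- So sup = 1 (not attained).
Conclusion: inf(S) = 1/19, attained in S.

1/19


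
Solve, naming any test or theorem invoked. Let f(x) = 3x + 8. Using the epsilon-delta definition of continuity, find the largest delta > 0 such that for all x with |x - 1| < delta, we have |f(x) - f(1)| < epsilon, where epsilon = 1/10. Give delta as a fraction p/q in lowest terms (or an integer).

We compute f(1) = 3*(1) + 8 = 11.
|f(x) - f(1)| = |3x + 8 - (11)| = |3(x - 1)| = 3|x - 1|.
We need 3|x - 1| < 1/10, i.e. |x - 1| < 1/10 / 3 = 1/30.
So any delta <= 1/30 works. Conversely, if delta > 1/30, then x = 1 + 1/30 satisfies |x - 1| = 1/30 < delta but |f(x) - f(1)| = 3 * 1/30 = 1/10, which is not < 1/10; so no larger delta works.
Hence the largest such delta is 1/30.

1/30


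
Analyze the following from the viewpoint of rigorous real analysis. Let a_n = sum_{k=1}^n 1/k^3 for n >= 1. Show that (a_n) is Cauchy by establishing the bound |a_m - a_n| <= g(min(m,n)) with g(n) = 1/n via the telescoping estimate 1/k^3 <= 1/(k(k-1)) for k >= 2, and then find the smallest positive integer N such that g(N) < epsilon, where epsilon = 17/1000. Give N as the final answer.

For m > n >= 1: |a_m - a_n| = sum_{k=n+1}^m 1/k^3.
Use 1/k^3 <= 1/(k(k-1)) = 1/(k-1) - 1/k for k >= 2 (which holds since k^3 >= k^2 >= k(k-1) for k >= 2):
sum_{k=n+1}^m 1/k^3 <= sum_{k=n+1}^m (1/(k-1) - 1/k) = 1/n - 1/m <= 1/n.
By symmetry the same bound holds with n,m swapped, so |a_m - a_n| <= 1/min(m,n) = g(min(m,n)). Since g(n) -> 0, (a_n) is Cauchy.
Now solve g(N) < 17/1000: 1/N < 17/1000 <=> N > 1/(17/1000) = 1000/17.
The smallest integer strictly greater than 1000/17 is N = 59.
Check: g(59) = 1/59 < 17/1000; g(58) = 1/58 >= 17/1000. So N = 59.

59


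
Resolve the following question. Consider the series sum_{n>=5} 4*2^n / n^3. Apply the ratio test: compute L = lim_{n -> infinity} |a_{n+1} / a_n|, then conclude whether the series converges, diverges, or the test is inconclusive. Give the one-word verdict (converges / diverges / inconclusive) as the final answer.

Let a_n denote the general term. Form the ratio a_{n+1}/a_n and simplify:
a_{n+1}/a_n = 2*n^3/(n + 1)^3
Take the limit as n -> infinity: L = 2.
Since L = 2 > 1 (or L = infinity), the ratio test implies the series diverges.

diverges


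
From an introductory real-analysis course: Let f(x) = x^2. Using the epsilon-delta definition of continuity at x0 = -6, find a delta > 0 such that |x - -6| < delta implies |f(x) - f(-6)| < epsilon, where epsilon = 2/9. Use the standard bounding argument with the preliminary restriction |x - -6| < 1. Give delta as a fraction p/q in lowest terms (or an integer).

Factor: |x^2 - (-6)^2| = |x - -6| * |x + -6|.
Impose |x - -6| < 1 first. Then |x + -6| = |(x - -6) + 2*(-6)| <= |x - -6| + 2*|-6| < 1 + 12 = 13.
So |x^2 - (-6)^2| < delta * 13.
We need delta * 13 <= 2/9, i.e. delta <= 2/9/13 = 2/117.
Since 2/117 < 1, this is tighter than 1; take delta = 2/117.
So delta = 2/117 works.

2/117


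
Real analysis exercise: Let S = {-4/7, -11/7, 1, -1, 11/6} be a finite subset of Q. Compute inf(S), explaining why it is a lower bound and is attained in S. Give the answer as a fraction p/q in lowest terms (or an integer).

S is finite, so inf(S) = min(S).
Sorted increasing:
-11/7, -1, -4/7, 1, 11/6
The extremum is -11/7.
For every x in S, x >= -11/7. And -11/7 is in S, so it is attained.
Therefore inf(S) = -11/7.

-11/7


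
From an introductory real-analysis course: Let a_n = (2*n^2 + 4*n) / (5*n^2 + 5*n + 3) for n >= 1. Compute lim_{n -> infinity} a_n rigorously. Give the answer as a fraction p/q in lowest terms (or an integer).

Divide numerator and denominator by n^2, the highest power:
numerator / n^2 = 2 + 4/n
denominator / n^2 = 5 + 5/n + 3/n^2
As n -> infinity, all terms of the form c/n^k (k >= 1) tend to 0.
So numerator / n^2 -> 2 and denominator / n^2 -> 5.
Therefore lim a_n = 2/5.

2/5


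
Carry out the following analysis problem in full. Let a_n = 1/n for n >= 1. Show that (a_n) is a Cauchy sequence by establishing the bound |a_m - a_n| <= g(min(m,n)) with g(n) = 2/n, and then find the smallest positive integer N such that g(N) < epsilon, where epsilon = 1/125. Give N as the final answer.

For any m, n >= 1, by the triangle inequality:
|a_m - a_n| = |1/m - 1/n| <= 1/m + 1/n <= 2/min(m,n).
So g(n) = 2/n bounds the Cauchy difference. Since g(n) -> 0, (a_n) is Cauchy.
Now solve g(N) < 1/125: 2/N < 1/125 <=> N > 2 / (1/125) = 250.
The smallest integer strictly greater than 250 is N = 251.
Check: g(251) = 2/251 = 2/251 < 1/125; g(250) = 1/125 >= 1/125. So N = 251.

251


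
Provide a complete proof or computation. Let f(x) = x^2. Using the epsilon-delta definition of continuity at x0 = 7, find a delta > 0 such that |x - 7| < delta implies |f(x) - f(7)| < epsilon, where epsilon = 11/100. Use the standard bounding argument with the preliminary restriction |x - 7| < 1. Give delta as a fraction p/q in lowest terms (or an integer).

Factor: |x^2 - (7)^2| = |x - 7| * |x + 7|.
Impose |x - 7| < 1 first. Then |x + 7| = |(x - 7) + 2*(7)| <= |x - 7| + 2*|7| < 1 + 14 = 15.
So |x^2 - (7)^2| < delta * 15.
We need delta * 15 <= 11/100, i.e. delta <= 11/100/15 = 11/1500.
Since 11/1500 < 1, this is tighter than 1; take delta = 11/1500.
So delta = 11/1500 works.

11/1500


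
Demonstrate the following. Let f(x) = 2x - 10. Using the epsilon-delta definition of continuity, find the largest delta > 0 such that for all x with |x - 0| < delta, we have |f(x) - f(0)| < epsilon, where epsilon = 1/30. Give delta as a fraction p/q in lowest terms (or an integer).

We compute f(0) = 2*(0) - 10 = -10.
|f(x) - f(0)| = |2x - 10 - (-10)| = |2(x - 0)| = 2|x - 0|.
We need 2|x - 0| < 1/30, i.e. |x - 0| < 1/30 / 2 = 1/60.
So any delta <= 1/60 works. Conversely, if delta > 1/60, then x = 0 + 1/60 satisfies |x - 0| = 1/60 < delta but |f(x) - f(0)| = 2 * 1/60 = 1/30, which is not < 1/30; so no larger delta works.
Hence the largest such delta is 1/60.

1/60


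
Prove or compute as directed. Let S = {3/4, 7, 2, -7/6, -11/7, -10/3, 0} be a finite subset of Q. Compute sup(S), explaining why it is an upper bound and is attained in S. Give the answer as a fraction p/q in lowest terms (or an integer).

S is finite, so sup(S) = max(S).
Sorted decreasing:
7, 2, 3/4, 0, -7/6, -11/7, -10/3
The extremum is 7.
For every x in S, x <= 7. And 7 is in S, so it is attained.
Therefore sup(S) = 7.

7


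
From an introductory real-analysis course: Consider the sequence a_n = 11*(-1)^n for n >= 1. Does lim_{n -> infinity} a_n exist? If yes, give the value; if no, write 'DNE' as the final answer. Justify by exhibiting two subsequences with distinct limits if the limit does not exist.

Examine the behaviour of a_n along subsequences.
Even-n subsequence a_{2k} = 11 -> 11. Odd-n subsequence a_{2k+1} = -11 -> -11.
Since these two subsequential limits are 11 and -11, distinct, the full sequence cannot converge (a convergent sequence has all subsequences tending to the same limit). So lim a_n does not exist.

DNE


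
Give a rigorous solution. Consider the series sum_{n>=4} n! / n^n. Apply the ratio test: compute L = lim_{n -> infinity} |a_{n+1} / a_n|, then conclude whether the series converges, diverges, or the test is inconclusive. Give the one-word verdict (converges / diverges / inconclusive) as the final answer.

Let a_n denote the general term. Form the ratio a_{n+1}/a_n and simplify:
a_{n+1}/a_n = (n/(n + 1))^n
Take the limit as n -> infinity: L = exp(-1).
Since L = exp(-1) < 1, the ratio test implies the series converges.

converges


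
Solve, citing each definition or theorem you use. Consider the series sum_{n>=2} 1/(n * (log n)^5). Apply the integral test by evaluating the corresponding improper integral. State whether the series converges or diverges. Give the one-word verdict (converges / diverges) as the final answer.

Let f(x) = 1/(x*log(x)^5). Then f is positive, continuous, and decreasing on [2, infinity), so the integral test applies.
Compute the improper integral int_{2}^infinity f(x) dx:
  antiderivative F(x) = -1/(4*log(x)^4).
  F(x) -> 0 as x -> infinity.  int = 0 - F(2) = 1/(4*log(2)^4) < infinity. By the integral test, the series converges.

converges


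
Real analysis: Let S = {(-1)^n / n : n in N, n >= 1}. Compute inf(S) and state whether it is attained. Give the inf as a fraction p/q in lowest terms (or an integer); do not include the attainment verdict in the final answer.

Analysis:
- Values: -1, 1/2, -1/3, 1/4, -1/5, ...
- Positive terms (even n): 1/(2+0), 1/(4+0), ... decreasing -> max = 1/2 (n=2).
- Negative terms (odd n): -1/(1+0), -1/(3+0), ... increasing -> min = -1 (n=1).
- So sup = 1/2 (attained at n=2); inf = -1 (attained at n=1).
Conclusion: inf(S) = -1, attained in S.

-1


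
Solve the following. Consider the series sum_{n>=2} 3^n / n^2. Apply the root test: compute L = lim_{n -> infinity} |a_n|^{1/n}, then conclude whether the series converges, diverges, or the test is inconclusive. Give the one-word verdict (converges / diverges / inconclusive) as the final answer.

Let a_n denote the general term. Form |a_n|^(1/n) and simplify:
|a_n|^(1/n) = 3/n^(2/n)
Take the limit as n -> infinity: L = 3.
Since L = 3 > 1, the root test implies divergence.

diverges


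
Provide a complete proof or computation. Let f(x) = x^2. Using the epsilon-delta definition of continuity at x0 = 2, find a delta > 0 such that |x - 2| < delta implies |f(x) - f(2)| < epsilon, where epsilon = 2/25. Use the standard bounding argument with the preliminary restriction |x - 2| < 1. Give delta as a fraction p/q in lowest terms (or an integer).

Factor: |x^2 - (2)^2| = |x - 2| * |x + 2|.
Impose |x - 2| < 1 first. Then |x + 2| = |(x - 2) + 2*(2)| <= |x - 2| + 2*|2| < 1 + 4 = 5.
So |x^2 - (2)^2| < delta * 5.
We need delta * 5 <= 2/25, i.e. delta <= 2/25/5 = 2/125.
Since 2/125 < 1, this is tighter than 1; take delta = 2/125.
So delta = 2/125 works.

2/125


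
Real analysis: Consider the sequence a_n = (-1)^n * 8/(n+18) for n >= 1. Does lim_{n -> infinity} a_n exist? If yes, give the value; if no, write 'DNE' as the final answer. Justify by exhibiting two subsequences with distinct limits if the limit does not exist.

Examine the behaviour of a_n along subsequences.
Even-n subsequence a_{2k} = 8/(2k+18) -> 0. Odd-n subsequence a_{2k+1} = -8/(2k+19) -> 0. Both tend to 0, which suggests the limit is 0; verify directly.
|a_n - 0| = 8/(n+18) < 8/n for every n >= 1.
Given epsilon > 0, choose a positive integer N > 8/epsilon. Then for all n >= N, |a_n| < 8/n <= 8/N < epsilon.
So by the definition of the limit, lim a_n exists and equals 0.

0


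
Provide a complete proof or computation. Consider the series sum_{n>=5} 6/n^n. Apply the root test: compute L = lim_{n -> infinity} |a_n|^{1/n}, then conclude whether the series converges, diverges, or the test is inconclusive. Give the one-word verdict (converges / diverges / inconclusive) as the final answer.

Let a_n denote the general term. Form |a_n|^(1/n) and simplify:
|a_n|^(1/n) = 6^(1/n)/n
Take the limit as n -> infinity: L = 0.
Since L = 0 < 1, the root test implies convergence.

converges


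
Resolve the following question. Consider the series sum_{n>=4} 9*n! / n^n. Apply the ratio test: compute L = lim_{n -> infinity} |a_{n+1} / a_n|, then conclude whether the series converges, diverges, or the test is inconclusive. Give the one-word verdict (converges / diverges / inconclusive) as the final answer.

Let a_n denote the general term. Form the ratio a_{n+1}/a_n and simplify:
a_{n+1}/a_n = (n/(n + 1))^n
Take the limit as n -> infinity: L = exp(-1).
Since L = exp(-1) < 1, the ratio test implies the series converges.

converges


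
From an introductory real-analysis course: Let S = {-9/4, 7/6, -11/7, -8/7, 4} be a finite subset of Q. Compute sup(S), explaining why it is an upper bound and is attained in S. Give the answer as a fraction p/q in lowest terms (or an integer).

S is finite, so sup(S) = max(S).
Sorted decreasing:
4, 7/6, -8/7, -11/7, -9/4
The extremum is 4.
For every x in S, x <= 4. And 4 is in S, so it is attained.
Therefore sup(S) = 4.

4


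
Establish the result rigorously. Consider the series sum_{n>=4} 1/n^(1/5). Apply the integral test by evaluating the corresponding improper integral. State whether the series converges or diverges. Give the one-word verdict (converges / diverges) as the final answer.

Let f(x) = x^(-1/5). Then f is positive, continuous, and decreasing on [4, infinity), so the integral test applies.
Compute the improper integral int_{4}^infinity f(x) dx:
  antiderivative F(x) = 5*x^(4/5)/4.
  As x -> infinity, F(x) -> infinity (since p = 1/5 < 1).
  So the integral diverges. By the integral test, the series diverges.

diverges


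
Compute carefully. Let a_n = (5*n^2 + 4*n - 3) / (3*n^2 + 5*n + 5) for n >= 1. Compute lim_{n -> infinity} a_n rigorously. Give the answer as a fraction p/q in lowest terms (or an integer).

Divide numerator and denominator by n^2, the highest power:
numerator / n^2 = 5 + 4/n - 3/n^2
denominator / n^2 = 3 + 5/n + 5/n^2
As n -> infinity, all terms of the form c/n^k (k >= 1) tend to 0.
So numerator / n^2 -> 5 and denominator / n^2 -> 3.
Therefore lim a_n = 5/3.

5/3


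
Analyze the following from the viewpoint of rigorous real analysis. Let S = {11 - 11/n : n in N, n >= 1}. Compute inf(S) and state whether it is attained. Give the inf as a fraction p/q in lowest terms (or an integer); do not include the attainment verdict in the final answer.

Analysis:
- Values: 0, 11/2, 22/3, 33/4, ... strictly increasing.
- Minimum is 0 (n=1); inf = 0 (attained).
- 11 - 11/n -> 11 from below; sup = 11, not attained.
Conclusion: inf(S) = 0, attained in S.

0


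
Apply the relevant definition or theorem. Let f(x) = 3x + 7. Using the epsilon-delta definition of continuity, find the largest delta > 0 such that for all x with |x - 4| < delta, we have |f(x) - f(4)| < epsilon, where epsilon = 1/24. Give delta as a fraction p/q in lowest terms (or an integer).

We compute f(4) = 3*(4) + 7 = 19.
|f(x) - f(4)| = |3x + 7 - (19)| = |3(x - 4)| = 3|x - 4|.
We need 3|x - 4| < 1/24, i.e. |x - 4| < 1/24 / 3 = 1/72.
So any delta <= 1/72 works. Conversely, if delta > 1/72, then x = 4 + 1/72 satisfies |x - 4| = 1/72 < delta but |f(x) - f(4)| = 3 * 1/72 = 1/24, which is not < 1/24; so no larger delta works.
Hence the largest such delta is 1/72.

1/72


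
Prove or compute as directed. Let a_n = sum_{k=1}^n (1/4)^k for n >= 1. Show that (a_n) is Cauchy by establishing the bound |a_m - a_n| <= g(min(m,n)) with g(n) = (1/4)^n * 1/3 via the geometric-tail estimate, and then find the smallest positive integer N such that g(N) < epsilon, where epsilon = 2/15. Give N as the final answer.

For m > n >= 1: |a_m - a_n| = sum_{k=n+1}^m (1/4)^k < sum_{k=n+1}^infinity (1/4)^k = (1/4)^(n+1) / (1 - 1/4) = (1/4)^n * (1/4) * (4/3) = (1/4)^n * 1/3.
So g(n) = (1/4)^n / 3. Since g(n) -> 0, (a_n) is Cauchy.
Now solve g(N) < 2/15: (1/4)^N / 3 < 2/15 <=> 4^N > 1 / (3 * 2/15) = 5/2.
Check powers of 4: 4^0 = 1 <= 5/2, 4^1 = 4 > 5/2.
So the smallest such N is 1. Check: g(1) = 1/(3 * 4) = 1/12 < 2/15.

1


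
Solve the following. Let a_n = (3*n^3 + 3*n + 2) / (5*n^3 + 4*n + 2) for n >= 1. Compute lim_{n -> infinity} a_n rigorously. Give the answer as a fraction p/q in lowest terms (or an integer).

Divide numerator and denominator by n^3, the highest power:
numerator / n^3 = 3 + 3/n^2 + 2/n^3
denominator / n^3 = 5 + 4/n^2 + 2/n^3
As n -> infinity, all terms of the form c/n^k (k >= 1) tend to 0.
So numerator / n^3 -> 3 and denominator / n^3 -> 5.
Therefore lim a_n = 3/5.

3/5


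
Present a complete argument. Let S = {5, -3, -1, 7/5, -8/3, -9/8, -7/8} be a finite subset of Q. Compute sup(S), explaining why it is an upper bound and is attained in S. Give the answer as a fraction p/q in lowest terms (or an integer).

S is finite, so sup(S) = max(S).
Sorted decreasing:
5, 7/5, -7/8, -1, -9/8, -8/3, -3
The extremum is 5.
For every x in S, x <= 5. And 5 is in S, so it is attained.
Therefore sup(S) = 5.

5


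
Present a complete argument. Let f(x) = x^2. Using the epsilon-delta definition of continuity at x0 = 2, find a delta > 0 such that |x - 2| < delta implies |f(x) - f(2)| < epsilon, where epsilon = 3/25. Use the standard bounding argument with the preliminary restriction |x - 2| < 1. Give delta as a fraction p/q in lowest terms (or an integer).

Factor: |x^2 - (2)^2| = |x - 2| * |x + 2|.
Impose |x - 2| < 1 first. Then |x + 2| = |(x - 2) + 2*(2)| <= |x - 2| + 2*|2| < 1 + 4 = 5.
So |x^2 - (2)^2| < delta * 5.
We need delta * 5 <= 3/25, i.e. delta <= 3/25/5 = 3/125.
Since 3/125 < 1, this is tighter than 1; take delta = 3/125.
So delta = 3/125 works.

3/125


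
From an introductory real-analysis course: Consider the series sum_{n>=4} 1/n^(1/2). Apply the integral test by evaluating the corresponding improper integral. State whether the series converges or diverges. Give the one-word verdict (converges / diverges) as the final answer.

Let f(x) = 1/sqrt(x). Then f is positive, continuous, and decreasing on [4, infinity), so the integral test applies.
Compute the improper integral int_{4}^infinity f(x) dx:
  antiderivative F(x) = 2*sqrt(x).
  As x -> infinity, F(x) -> infinity (since p = 1/2 < 1).
  So the integral diverges. By the integral test, the series diverges.

diverges


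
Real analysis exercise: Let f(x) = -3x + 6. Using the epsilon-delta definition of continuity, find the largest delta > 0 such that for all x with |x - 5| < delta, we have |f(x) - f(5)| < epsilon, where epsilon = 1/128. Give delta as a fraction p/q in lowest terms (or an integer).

We compute f(5) = -3*(5) + 6 = -9.
|f(x) - f(5)| = |-3x + 6 - (-9)| = |-3(x - 5)| = 3|x - 5|.
We need 3|x - 5| < 1/128, i.e. |x - 5| < 1/128 / 3 = 1/384.
So any delta <= 1/384 works. Conversely, if delta > 1/384, then x = 5 + 1/384 satisfies |x - 5| = 1/384 < delta but |f(x) - f(5)| = 3 * 1/384 = 1/128, which is not < 1/128; so no larger delta works.
Hence the largest such delta is 1/384.

1/384


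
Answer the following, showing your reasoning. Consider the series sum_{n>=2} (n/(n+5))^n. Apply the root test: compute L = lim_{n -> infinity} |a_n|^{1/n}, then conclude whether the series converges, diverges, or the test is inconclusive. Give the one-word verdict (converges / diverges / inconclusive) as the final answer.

Let a_n denote the general term. Form |a_n|^(1/n) and simplify:
|a_n|^(1/n) = n/(n + 5)
Take the limit as n -> infinity: L = 1.
Since L = 1, the root test is inconclusive. (In fact a_n = (n/(n+5))^n -> e^(-5) != 0, so the nth-term test shows divergence; but the root test itself gives no conclusion.)

inconclusive


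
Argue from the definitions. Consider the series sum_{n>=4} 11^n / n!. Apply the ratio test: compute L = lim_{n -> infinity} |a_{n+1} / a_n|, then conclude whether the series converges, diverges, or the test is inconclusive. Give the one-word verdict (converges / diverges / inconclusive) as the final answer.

Let a_n denote the general term. Form the ratio a_{n+1}/a_n and simplify:
a_{n+1}/a_n = 11/(n + 1)
Take the limit as n -> infinity: L = 0.
Since L = 0 < 1, the ratio test implies the series converges.

converges


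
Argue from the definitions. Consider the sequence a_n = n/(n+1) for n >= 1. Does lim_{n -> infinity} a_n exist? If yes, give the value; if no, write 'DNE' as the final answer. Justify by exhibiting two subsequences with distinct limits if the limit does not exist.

Examine the behaviour of a_n along subsequences.
Even-n subsequence a_{2k} = (2k)/(2k+1) -> 1. Odd-n subsequence a_{2k+1} = (2k+1)/(2k+2) -> 1. Both tend to 1, which suggests the limit is 1; verify directly.
|a_n - 1| = |n - (n+1)| / (n+1) = 1/(n+1) < 1/n for every n >= 1.
Given epsilon > 0, choose a positive integer N > 1/epsilon. Then for all n >= N, |a_n - 1| < 1/n <= 1/N < epsilon.
So by the definition of the limit, lim a_n exists and equals 1.

1


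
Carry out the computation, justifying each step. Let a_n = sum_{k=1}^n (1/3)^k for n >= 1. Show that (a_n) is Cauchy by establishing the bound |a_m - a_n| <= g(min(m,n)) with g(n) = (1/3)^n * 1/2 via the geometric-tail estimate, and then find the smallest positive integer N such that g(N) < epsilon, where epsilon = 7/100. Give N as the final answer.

For m > n >= 1: |a_m - a_n| = sum_{k=n+1}^m (1/3)^k < sum_{k=n+1}^infinity (1/3)^k = (1/3)^(n+1) / (1 - 1/3) = (1/3)^n * (1/3) * (3/2) = (1/3)^n * 1/2.
So g(n) = (1/3)^n / 2. Since g(n) -> 0, (a_n) is Cauchy.
Now solve g(N) < 7/100: (1/3)^N / 2 < 7/100 <=> 3^N > 1 / (2 * 7/100) = 50/7.
Check powers of 3: 3^1 = 3 <= 50/7, 3^2 = 9 > 50/7.
So the smallest such N is 2. Check: g(2) = 1/(2 * 9) = 1/18 < 7/100.

2


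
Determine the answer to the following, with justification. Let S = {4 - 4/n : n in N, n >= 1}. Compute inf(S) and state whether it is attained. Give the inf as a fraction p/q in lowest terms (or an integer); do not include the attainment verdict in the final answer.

Analysis:
- Values: 0, 2, 8/3, 3, ... strictly increasing.
- Minimum is 0 (n=1); inf = 0 (attained).
- 4 - 4/n -> 4 from below; sup = 4, not attained.
Conclusion: inf(S) = 0, attained in S.

0


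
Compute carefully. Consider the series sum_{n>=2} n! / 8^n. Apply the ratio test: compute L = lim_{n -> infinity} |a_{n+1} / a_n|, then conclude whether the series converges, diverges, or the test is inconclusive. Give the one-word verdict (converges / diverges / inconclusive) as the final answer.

Let a_n denote the general term. Form the ratio a_{n+1}/a_n and simplify:
a_{n+1}/a_n = n/8 + 1/8
Take the limit as n -> infinity: L = infinity.
Since L = infinity > 1 (or L = infinity), the ratio test implies the series diverges.

diverges


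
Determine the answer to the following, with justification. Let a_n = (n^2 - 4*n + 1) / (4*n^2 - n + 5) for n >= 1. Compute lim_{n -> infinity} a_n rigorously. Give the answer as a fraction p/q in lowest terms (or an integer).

Divide numerator and denominator by n^2, the highest power:
numerator / n^2 = 1 - 4/n + n^(-2)
denominator / n^2 = 4 - 1/n + 5/n^2
As n -> infinity, all terms of the form c/n^k (k >= 1) tend to 0.
So numerator / n^2 -> 1 and denominator / n^2 -> 4.
Therefore lim a_n = 1/4.

1/4


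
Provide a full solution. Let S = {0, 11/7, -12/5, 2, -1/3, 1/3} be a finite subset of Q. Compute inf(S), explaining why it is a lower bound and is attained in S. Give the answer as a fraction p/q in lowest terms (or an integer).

S is finite, so inf(S) = min(S).
Sorted increasing:
-12/5, -1/3, 0, 1/3, 11/7, 2
The extremum is -12/5.
For every x in S, x >= -12/5. And -12/5 is in S, so it is attained.
Therefore inf(S) = -12/5.

-12/5


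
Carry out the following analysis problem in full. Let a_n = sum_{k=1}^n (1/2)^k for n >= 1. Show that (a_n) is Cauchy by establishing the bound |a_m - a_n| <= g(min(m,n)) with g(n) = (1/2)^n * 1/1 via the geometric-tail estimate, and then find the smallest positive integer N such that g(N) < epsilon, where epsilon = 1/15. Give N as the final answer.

For m > n >= 1: |a_m - a_n| = sum_{k=n+1}^m (1/2)^k < sum_{k=n+1}^infinity (1/2)^k = (1/2)^(n+1) / (1 - 1/2) = (1/2)^n * (1/2) * (2/1) = (1/2)^n * 1/1.
So g(n) = (1/2)^n / 1. Since g(n) -> 0, (a_n) is Cauchy.
Now solve g(N) < 1/15: (1/2)^N / 1 < 1/15 <=> 2^N > 1 / (1 * 1/15) = 15.
Check powers of 2: 2^3 = 8 <= 15, 2^4 = 16 > 15.
So the smallest such N is 4. Check: g(4) = 1/(1 * 16) = 1/16 < 1/15.

4


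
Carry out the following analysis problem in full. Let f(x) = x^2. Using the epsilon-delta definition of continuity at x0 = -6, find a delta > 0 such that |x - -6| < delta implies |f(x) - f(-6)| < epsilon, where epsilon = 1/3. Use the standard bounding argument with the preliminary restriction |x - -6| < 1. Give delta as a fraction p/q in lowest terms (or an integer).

Factor: |x^2 - (-6)^2| = |x - -6| * |x + -6|.
Impose |x - -6| < 1 first. Then |x + -6| = |(x - -6) + 2*(-6)| <= |x - -6| + 2*|-6| < 1 + 12 = 13.
So |x^2 - (-6)^2| < delta * 13.
We need delta * 13 <= 1/3, i.e. delta <= 1/3/13 = 1/39.
Since 1/39 < 1, this is tighter than 1; take delta = 1/39.
So delta = 1/39 works.

1/39


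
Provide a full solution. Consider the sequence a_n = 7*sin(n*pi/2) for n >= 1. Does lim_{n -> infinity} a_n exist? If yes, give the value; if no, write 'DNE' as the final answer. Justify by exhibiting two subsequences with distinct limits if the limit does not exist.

Examine the behaviour of a_n along subsequences.
a_{4k+1} = 7*sin(pi/2 + 2k*pi) = 7 -> 7. a_{4k+3} = 7*sin(3pi/2 + 2k*pi) = -7 -> -7.
Since these two subsequential limits are 7 and -7, distinct, the full sequence cannot converge (a convergent sequence has all subsequences tending to the same limit). So lim a_n does not exist.

DNE


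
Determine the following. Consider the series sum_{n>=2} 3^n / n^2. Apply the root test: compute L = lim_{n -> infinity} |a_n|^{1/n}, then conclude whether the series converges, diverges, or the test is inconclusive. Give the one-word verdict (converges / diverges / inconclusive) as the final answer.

Let a_n denote the general term. Form |a_n|^(1/n) and simplify:
|a_n|^(1/n) = 3/n^(2/n)
Take the limit as n -> infinity: L = 3.
Since L = 3 > 1, the root test implies divergence.

diverges


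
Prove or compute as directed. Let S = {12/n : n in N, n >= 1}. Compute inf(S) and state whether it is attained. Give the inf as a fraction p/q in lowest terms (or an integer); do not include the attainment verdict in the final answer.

Analysis:
- Values: 12, 6, 4, 3, ... strictly decreasing.
- The maximum is 12 (n=1); sup = 12 (attained).
- The set is bounded below by 0; 12/n -> 0 so 0 is the greatest lower bound.
- 0 is not in the set, so inf = 0 is not attained.
Conclusion: inf(S) = 0, not attained in S.

0
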